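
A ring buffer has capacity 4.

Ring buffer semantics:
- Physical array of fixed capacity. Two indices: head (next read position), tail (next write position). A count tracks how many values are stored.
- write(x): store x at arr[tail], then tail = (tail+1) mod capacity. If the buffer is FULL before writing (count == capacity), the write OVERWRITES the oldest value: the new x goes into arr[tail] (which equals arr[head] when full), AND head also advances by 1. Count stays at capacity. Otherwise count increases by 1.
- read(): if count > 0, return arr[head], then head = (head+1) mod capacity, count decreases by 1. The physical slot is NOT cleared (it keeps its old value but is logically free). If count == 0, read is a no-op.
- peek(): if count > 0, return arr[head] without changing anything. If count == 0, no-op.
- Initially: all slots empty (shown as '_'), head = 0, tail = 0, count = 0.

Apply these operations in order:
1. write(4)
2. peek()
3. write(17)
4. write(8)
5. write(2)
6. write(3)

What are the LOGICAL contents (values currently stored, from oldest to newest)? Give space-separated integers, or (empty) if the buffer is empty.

After op 1 (write(4)): arr=[4 _ _ _] head=0 tail=1 count=1
After op 2 (peek()): arr=[4 _ _ _] head=0 tail=1 count=1
After op 3 (write(17)): arr=[4 17 _ _] head=0 tail=2 count=2
After op 4 (write(8)): arr=[4 17 8 _] head=0 tail=3 count=3
After op 5 (write(2)): arr=[4 17 8 2] head=0 tail=0 count=4
After op 6 (write(3)): arr=[3 17 8 2] head=1 tail=1 count=4

Answer: 17 8 2 3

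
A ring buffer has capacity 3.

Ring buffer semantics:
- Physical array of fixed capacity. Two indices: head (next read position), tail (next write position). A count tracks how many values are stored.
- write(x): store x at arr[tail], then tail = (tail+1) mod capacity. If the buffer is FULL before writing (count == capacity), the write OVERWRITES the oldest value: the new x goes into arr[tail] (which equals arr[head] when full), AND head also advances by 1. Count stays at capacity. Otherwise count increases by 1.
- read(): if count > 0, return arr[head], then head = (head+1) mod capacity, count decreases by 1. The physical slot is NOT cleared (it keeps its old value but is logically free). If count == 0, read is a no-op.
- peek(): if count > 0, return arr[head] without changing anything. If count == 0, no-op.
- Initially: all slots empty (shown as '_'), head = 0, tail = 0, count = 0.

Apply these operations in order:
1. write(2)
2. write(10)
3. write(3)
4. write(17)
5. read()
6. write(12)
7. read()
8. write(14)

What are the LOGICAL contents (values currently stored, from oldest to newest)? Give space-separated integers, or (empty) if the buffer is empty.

Answer: 17 12 14

Derivation:
After op 1 (write(2)): arr=[2 _ _] head=0 tail=1 count=1
After op 2 (write(10)): arr=[2 10 _] head=0 tail=2 count=2
After op 3 (write(3)): arr=[2 10 3] head=0 tail=0 count=3
After op 4 (write(17)): arr=[17 10 3] head=1 tail=1 count=3
After op 5 (read()): arr=[17 10 3] head=2 tail=1 count=2
After op 6 (write(12)): arr=[17 12 3] head=2 tail=2 count=3
After op 7 (read()): arr=[17 12 3] head=0 tail=2 count=2
After op 8 (write(14)): arr=[17 12 14] head=0 tail=0 count=3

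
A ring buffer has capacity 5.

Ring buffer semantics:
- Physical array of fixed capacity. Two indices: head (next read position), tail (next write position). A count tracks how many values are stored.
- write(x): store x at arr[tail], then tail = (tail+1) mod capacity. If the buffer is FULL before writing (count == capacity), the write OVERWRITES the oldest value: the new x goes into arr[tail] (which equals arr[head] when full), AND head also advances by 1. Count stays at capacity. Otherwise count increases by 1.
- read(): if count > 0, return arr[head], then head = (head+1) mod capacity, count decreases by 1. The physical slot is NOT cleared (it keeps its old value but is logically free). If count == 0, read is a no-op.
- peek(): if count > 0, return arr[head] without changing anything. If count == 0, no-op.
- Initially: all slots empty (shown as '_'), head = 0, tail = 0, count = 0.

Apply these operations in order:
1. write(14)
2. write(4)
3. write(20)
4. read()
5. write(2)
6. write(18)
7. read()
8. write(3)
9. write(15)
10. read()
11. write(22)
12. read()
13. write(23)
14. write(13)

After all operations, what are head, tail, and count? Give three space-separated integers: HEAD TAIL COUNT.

After op 1 (write(14)): arr=[14 _ _ _ _] head=0 tail=1 count=1
After op 2 (write(4)): arr=[14 4 _ _ _] head=0 tail=2 count=2
After op 3 (write(20)): arr=[14 4 20 _ _] head=0 tail=3 count=3
After op 4 (read()): arr=[14 4 20 _ _] head=1 tail=3 count=2
After op 5 (write(2)): arr=[14 4 20 2 _] head=1 tail=4 count=3
After op 6 (write(18)): arr=[14 4 20 2 18] head=1 tail=0 count=4
After op 7 (read()): arr=[14 4 20 2 18] head=2 tail=0 count=3
After op 8 (write(3)): arr=[3 4 20 2 18] head=2 tail=1 count=4
After op 9 (write(15)): arr=[3 15 20 2 18] head=2 tail=2 count=5
After op 10 (read()): arr=[3 15 20 2 18] head=3 tail=2 count=4
After op 11 (write(22)): arr=[3 15 22 2 18] head=3 tail=3 count=5
After op 12 (read()): arr=[3 15 22 2 18] head=4 tail=3 count=4
After op 13 (write(23)): arr=[3 15 22 23 18] head=4 tail=4 count=5
After op 14 (write(13)): arr=[3 15 22 23 13] head=0 tail=0 count=5

Answer: 0 0 5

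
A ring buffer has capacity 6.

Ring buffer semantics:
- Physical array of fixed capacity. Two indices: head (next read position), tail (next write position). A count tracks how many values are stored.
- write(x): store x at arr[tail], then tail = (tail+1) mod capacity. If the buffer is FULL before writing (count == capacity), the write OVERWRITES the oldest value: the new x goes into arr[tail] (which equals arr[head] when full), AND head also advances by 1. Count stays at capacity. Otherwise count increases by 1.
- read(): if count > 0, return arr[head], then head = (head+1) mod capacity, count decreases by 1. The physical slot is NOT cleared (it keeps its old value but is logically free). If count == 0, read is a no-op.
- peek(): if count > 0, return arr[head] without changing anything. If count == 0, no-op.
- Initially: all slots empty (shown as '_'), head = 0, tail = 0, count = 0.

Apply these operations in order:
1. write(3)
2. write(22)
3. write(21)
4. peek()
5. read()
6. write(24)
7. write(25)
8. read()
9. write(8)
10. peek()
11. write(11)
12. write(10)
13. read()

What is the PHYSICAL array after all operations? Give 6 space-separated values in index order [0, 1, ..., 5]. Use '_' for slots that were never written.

After op 1 (write(3)): arr=[3 _ _ _ _ _] head=0 tail=1 count=1
After op 2 (write(22)): arr=[3 22 _ _ _ _] head=0 tail=2 count=2
After op 3 (write(21)): arr=[3 22 21 _ _ _] head=0 tail=3 count=3
After op 4 (peek()): arr=[3 22 21 _ _ _] head=0 tail=3 count=3
After op 5 (read()): arr=[3 22 21 _ _ _] head=1 tail=3 count=2
After op 6 (write(24)): arr=[3 22 21 24 _ _] head=1 tail=4 count=3
After op 7 (write(25)): arr=[3 22 21 24 25 _] head=1 tail=5 count=4
After op 8 (read()): arr=[3 22 21 24 25 _] head=2 tail=5 count=3
After op 9 (write(8)): arr=[3 22 21 24 25 8] head=2 tail=0 count=4
After op 10 (peek()): arr=[3 22 21 24 25 8] head=2 tail=0 count=4
After op 11 (write(11)): arr=[11 22 21 24 25 8] head=2 tail=1 count=5
After op 12 (write(10)): arr=[11 10 21 24 25 8] head=2 tail=2 count=6
After op 13 (read()): arr=[11 10 21 24 25 8] head=3 tail=2 count=5

Answer: 11 10 21 24 25 8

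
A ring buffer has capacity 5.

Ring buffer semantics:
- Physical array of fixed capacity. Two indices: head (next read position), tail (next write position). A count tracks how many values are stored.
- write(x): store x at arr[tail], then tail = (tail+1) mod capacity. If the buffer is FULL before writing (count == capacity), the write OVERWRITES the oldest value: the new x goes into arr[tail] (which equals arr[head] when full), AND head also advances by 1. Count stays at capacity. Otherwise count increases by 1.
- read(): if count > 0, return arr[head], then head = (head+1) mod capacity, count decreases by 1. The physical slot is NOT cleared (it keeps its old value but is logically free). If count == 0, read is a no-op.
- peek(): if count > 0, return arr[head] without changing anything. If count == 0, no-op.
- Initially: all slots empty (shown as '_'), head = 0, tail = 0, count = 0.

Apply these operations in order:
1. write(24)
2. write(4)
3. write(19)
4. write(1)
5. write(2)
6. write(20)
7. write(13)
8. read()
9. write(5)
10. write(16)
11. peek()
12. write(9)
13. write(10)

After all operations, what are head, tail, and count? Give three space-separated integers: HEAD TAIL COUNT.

After op 1 (write(24)): arr=[24 _ _ _ _] head=0 tail=1 count=1
After op 2 (write(4)): arr=[24 4 _ _ _] head=0 tail=2 count=2
After op 3 (write(19)): arr=[24 4 19 _ _] head=0 tail=3 count=3
After op 4 (write(1)): arr=[24 4 19 1 _] head=0 tail=4 count=4
After op 5 (write(2)): arr=[24 4 19 1 2] head=0 tail=0 count=5
After op 6 (write(20)): arr=[20 4 19 1 2] head=1 tail=1 count=5
After op 7 (write(13)): arr=[20 13 19 1 2] head=2 tail=2 count=5
After op 8 (read()): arr=[20 13 19 1 2] head=3 tail=2 count=4
After op 9 (write(5)): arr=[20 13 5 1 2] head=3 tail=3 count=5
After op 10 (write(16)): arr=[20 13 5 16 2] head=4 tail=4 count=5
After op 11 (peek()): arr=[20 13 5 16 2] head=4 tail=4 count=5
After op 12 (write(9)): arr=[20 13 5 16 9] head=0 tail=0 count=5
After op 13 (write(10)): arr=[10 13 5 16 9] head=1 tail=1 count=5

Answer: 1 1 5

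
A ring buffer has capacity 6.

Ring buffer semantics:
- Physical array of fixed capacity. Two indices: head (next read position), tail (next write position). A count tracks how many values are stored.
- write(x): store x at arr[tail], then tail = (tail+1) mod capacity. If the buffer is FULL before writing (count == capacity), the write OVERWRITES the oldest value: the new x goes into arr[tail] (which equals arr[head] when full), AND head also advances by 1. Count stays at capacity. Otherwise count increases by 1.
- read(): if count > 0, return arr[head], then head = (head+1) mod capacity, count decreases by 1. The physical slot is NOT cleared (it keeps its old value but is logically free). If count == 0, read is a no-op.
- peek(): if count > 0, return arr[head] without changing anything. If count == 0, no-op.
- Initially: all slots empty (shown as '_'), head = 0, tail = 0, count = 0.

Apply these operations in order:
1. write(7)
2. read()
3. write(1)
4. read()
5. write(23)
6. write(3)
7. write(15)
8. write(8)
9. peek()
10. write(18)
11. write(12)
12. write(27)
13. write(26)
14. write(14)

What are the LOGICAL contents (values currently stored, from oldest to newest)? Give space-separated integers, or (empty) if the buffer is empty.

Answer: 8 18 12 27 26 14

Derivation:
After op 1 (write(7)): arr=[7 _ _ _ _ _] head=0 tail=1 count=1
After op 2 (read()): arr=[7 _ _ _ _ _] head=1 tail=1 count=0
After op 3 (write(1)): arr=[7 1 _ _ _ _] head=1 tail=2 count=1
After op 4 (read()): arr=[7 1 _ _ _ _] head=2 tail=2 count=0
After op 5 (write(23)): arr=[7 1 23 _ _ _] head=2 tail=3 count=1
After op 6 (write(3)): arr=[7 1 23 3 _ _] head=2 tail=4 count=2
After op 7 (write(15)): arr=[7 1 23 3 15 _] head=2 tail=5 count=3
After op 8 (write(8)): arr=[7 1 23 3 15 8] head=2 tail=0 count=4
After op 9 (peek()): arr=[7 1 23 3 15 8] head=2 tail=0 count=4
After op 10 (write(18)): arr=[18 1 23 3 15 8] head=2 tail=1 count=5
After op 11 (write(12)): arr=[18 12 23 3 15 8] head=2 tail=2 count=6
After op 12 (write(27)): arr=[18 12 27 3 15 8] head=3 tail=3 count=6
After op 13 (write(26)): arr=[18 12 27 26 15 8] head=4 tail=4 count=6
After op 14 (write(14)): arr=[18 12 27 26 14 8] head=5 tail=5 count=6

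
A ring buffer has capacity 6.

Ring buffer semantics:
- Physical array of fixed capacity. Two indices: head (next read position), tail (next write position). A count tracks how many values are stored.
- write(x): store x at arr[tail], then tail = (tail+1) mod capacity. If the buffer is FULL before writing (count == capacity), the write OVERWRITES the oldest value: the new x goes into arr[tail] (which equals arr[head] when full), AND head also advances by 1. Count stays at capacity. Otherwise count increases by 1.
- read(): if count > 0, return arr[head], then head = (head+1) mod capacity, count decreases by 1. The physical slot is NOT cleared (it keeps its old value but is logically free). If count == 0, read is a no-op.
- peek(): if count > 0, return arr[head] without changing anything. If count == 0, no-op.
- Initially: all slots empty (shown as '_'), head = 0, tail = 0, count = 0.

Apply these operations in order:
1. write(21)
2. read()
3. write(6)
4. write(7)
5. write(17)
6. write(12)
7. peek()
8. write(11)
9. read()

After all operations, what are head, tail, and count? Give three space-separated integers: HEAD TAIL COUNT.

Answer: 2 0 4

Derivation:
After op 1 (write(21)): arr=[21 _ _ _ _ _] head=0 tail=1 count=1
After op 2 (read()): arr=[21 _ _ _ _ _] head=1 tail=1 count=0
After op 3 (write(6)): arr=[21 6 _ _ _ _] head=1 tail=2 count=1
After op 4 (write(7)): arr=[21 6 7 _ _ _] head=1 tail=3 count=2
After op 5 (write(17)): arr=[21 6 7 17 _ _] head=1 tail=4 count=3
After op 6 (write(12)): arr=[21 6 7 17 12 _] head=1 tail=5 count=4
After op 7 (peek()): arr=[21 6 7 17 12 _] head=1 tail=5 count=4
After op 8 (write(11)): arr=[21 6 7 17 12 11] head=1 tail=0 count=5
After op 9 (read()): arr=[21 6 7 17 12 11] head=2 tail=0 count=4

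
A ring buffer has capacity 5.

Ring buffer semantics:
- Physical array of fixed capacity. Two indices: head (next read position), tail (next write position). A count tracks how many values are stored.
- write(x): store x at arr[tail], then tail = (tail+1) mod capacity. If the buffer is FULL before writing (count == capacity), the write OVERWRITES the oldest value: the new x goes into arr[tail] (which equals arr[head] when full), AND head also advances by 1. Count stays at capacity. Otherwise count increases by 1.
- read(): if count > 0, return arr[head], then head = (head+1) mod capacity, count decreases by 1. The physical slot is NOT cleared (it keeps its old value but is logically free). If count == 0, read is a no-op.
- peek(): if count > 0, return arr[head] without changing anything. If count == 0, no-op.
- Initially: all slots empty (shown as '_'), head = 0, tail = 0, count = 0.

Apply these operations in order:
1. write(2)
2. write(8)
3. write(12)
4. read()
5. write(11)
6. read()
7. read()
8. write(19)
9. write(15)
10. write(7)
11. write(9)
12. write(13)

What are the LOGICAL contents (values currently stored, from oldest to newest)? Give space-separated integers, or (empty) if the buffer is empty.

After op 1 (write(2)): arr=[2 _ _ _ _] head=0 tail=1 count=1
After op 2 (write(8)): arr=[2 8 _ _ _] head=0 tail=2 count=2
After op 3 (write(12)): arr=[2 8 12 _ _] head=0 tail=3 count=3
After op 4 (read()): arr=[2 8 12 _ _] head=1 tail=3 count=2
After op 5 (write(11)): arr=[2 8 12 11 _] head=1 tail=4 count=3
After op 6 (read()): arr=[2 8 12 11 _] head=2 tail=4 count=2
After op 7 (read()): arr=[2 8 12 11 _] head=3 tail=4 count=1
After op 8 (write(19)): arr=[2 8 12 11 19] head=3 tail=0 count=2
After op 9 (write(15)): arr=[15 8 12 11 19] head=3 tail=1 count=3
After op 10 (write(7)): arr=[15 7 12 11 19] head=3 tail=2 count=4
After op 11 (write(9)): arr=[15 7 9 11 19] head=3 tail=3 count=5
After op 12 (write(13)): arr=[15 7 9 13 19] head=4 tail=4 count=5

Answer: 19 15 7 9 13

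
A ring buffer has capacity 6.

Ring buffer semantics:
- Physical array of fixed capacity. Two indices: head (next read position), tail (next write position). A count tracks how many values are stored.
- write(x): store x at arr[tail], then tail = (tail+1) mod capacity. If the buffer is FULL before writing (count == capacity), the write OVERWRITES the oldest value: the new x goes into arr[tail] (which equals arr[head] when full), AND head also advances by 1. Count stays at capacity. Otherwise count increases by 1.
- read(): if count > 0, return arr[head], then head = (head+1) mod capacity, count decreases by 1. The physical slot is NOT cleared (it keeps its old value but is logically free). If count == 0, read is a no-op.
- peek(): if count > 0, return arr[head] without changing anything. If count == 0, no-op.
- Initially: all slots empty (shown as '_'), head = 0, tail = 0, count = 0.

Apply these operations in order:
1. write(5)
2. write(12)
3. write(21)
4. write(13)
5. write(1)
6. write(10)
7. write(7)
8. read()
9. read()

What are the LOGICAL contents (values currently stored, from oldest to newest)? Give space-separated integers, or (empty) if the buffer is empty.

Answer: 13 1 10 7

Derivation:
After op 1 (write(5)): arr=[5 _ _ _ _ _] head=0 tail=1 count=1
After op 2 (write(12)): arr=[5 12 _ _ _ _] head=0 tail=2 count=2
After op 3 (write(21)): arr=[5 12 21 _ _ _] head=0 tail=3 count=3
After op 4 (write(13)): arr=[5 12 21 13 _ _] head=0 tail=4 count=4
After op 5 (write(1)): arr=[5 12 21 13 1 _] head=0 tail=5 count=5
After op 6 (write(10)): arr=[5 12 21 13 1 10] head=0 tail=0 count=6
After op 7 (write(7)): arr=[7 12 21 13 1 10] head=1 tail=1 count=6
After op 8 (read()): arr=[7 12 21 13 1 10] head=2 tail=1 count=5
After op 9 (read()): arr=[7 12 21 13 1 10] head=3 tail=1 count=4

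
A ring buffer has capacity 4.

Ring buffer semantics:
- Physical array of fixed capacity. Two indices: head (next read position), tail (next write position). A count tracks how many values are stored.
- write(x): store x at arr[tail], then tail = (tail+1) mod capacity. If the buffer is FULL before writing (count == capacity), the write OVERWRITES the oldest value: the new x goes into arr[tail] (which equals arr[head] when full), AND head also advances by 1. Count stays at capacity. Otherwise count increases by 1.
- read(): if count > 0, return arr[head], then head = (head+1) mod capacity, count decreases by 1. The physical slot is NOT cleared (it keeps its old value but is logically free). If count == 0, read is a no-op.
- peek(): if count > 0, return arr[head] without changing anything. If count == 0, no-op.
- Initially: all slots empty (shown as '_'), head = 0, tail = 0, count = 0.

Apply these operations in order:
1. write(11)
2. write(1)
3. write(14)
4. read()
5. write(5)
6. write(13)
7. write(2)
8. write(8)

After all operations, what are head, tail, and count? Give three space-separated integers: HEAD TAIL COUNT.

After op 1 (write(11)): arr=[11 _ _ _] head=0 tail=1 count=1
After op 2 (write(1)): arr=[11 1 _ _] head=0 tail=2 count=2
After op 3 (write(14)): arr=[11 1 14 _] head=0 tail=3 count=3
After op 4 (read()): arr=[11 1 14 _] head=1 tail=3 count=2
After op 5 (write(5)): arr=[11 1 14 5] head=1 tail=0 count=3
After op 6 (write(13)): arr=[13 1 14 5] head=1 tail=1 count=4
After op 7 (write(2)): arr=[13 2 14 5] head=2 tail=2 count=4
After op 8 (write(8)): arr=[13 2 8 5] head=3 tail=3 count=4

Answer: 3 3 4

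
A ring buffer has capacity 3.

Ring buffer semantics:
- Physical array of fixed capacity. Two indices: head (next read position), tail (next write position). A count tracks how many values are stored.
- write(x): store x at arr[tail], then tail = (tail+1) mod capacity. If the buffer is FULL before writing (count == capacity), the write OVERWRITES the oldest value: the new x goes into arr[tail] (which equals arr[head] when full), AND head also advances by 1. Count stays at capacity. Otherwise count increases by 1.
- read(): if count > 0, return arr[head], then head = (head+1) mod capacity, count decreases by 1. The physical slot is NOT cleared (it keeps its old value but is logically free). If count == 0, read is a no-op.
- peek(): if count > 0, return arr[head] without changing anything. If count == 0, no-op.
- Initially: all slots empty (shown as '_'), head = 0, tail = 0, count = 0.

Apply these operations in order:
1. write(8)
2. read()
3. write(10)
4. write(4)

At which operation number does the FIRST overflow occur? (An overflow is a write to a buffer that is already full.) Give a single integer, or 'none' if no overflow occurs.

After op 1 (write(8)): arr=[8 _ _] head=0 tail=1 count=1
After op 2 (read()): arr=[8 _ _] head=1 tail=1 count=0
After op 3 (write(10)): arr=[8 10 _] head=1 tail=2 count=1
After op 4 (write(4)): arr=[8 10 4] head=1 tail=0 count=2

Answer: none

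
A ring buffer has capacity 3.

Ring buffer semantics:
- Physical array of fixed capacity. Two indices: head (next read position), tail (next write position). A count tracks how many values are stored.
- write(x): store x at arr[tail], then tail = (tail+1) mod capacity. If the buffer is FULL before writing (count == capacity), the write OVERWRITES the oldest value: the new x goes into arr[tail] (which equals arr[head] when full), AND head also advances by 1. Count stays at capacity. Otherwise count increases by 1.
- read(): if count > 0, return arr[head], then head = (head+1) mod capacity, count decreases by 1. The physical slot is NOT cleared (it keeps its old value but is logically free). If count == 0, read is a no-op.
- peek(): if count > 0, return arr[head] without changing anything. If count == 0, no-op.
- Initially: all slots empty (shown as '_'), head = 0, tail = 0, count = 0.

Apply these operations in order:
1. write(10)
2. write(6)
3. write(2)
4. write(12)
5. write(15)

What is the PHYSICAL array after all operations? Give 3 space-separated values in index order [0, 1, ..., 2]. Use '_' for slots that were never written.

Answer: 12 15 2

Derivation:
After op 1 (write(10)): arr=[10 _ _] head=0 tail=1 count=1
After op 2 (write(6)): arr=[10 6 _] head=0 tail=2 count=2
After op 3 (write(2)): arr=[10 6 2] head=0 tail=0 count=3
After op 4 (write(12)): arr=[12 6 2] head=1 tail=1 count=3
After op 5 (write(15)): arr=[12 15 2] head=2 tail=2 count=3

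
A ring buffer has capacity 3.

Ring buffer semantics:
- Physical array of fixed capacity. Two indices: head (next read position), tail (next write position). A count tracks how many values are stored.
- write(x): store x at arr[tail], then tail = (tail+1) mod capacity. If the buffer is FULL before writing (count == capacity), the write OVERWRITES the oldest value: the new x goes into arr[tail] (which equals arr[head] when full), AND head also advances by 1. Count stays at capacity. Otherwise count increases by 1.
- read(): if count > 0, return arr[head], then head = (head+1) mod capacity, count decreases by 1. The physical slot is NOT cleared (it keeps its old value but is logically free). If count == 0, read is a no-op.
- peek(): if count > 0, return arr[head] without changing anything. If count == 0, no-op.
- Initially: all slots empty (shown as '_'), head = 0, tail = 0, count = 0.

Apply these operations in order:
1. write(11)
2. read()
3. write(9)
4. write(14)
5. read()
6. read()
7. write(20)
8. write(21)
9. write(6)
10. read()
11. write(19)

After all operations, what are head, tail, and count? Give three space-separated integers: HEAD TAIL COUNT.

Answer: 1 1 3

Derivation:
After op 1 (write(11)): arr=[11 _ _] head=0 tail=1 count=1
After op 2 (read()): arr=[11 _ _] head=1 tail=1 count=0
After op 3 (write(9)): arr=[11 9 _] head=1 tail=2 count=1
After op 4 (write(14)): arr=[11 9 14] head=1 tail=0 count=2
After op 5 (read()): arr=[11 9 14] head=2 tail=0 count=1
After op 6 (read()): arr=[11 9 14] head=0 tail=0 count=0
After op 7 (write(20)): arr=[20 9 14] head=0 tail=1 count=1
After op 8 (write(21)): arr=[20 21 14] head=0 tail=2 count=2
After op 9 (write(6)): arr=[20 21 6] head=0 tail=0 count=3
After op 10 (read()): arr=[20 21 6] head=1 tail=0 count=2
After op 11 (write(19)): arr=[19 21 6] head=1 tail=1 count=3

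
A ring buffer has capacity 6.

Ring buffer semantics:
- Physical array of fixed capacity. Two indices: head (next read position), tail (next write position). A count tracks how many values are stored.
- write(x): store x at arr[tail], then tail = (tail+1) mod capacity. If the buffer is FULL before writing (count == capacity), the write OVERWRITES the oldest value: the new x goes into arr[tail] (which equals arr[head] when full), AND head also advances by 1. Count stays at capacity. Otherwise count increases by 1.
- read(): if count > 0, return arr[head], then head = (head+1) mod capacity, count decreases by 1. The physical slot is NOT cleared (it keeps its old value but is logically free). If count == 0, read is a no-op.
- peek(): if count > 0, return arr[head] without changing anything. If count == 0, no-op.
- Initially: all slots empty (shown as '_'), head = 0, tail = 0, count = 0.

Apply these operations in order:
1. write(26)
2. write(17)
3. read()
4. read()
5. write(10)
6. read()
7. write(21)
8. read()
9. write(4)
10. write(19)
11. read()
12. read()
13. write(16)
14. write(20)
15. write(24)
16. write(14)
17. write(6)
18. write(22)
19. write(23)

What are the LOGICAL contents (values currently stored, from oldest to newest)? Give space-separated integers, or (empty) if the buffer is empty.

Answer: 20 24 14 6 22 23

Derivation:
After op 1 (write(26)): arr=[26 _ _ _ _ _] head=0 tail=1 count=1
After op 2 (write(17)): arr=[26 17 _ _ _ _] head=0 tail=2 count=2
After op 3 (read()): arr=[26 17 _ _ _ _] head=1 tail=2 count=1
After op 4 (read()): arr=[26 17 _ _ _ _] head=2 tail=2 count=0
After op 5 (write(10)): arr=[26 17 10 _ _ _] head=2 tail=3 count=1
After op 6 (read()): arr=[26 17 10 _ _ _] head=3 tail=3 count=0
After op 7 (write(21)): arr=[26 17 10 21 _ _] head=3 tail=4 count=1
After op 8 (read()): arr=[26 17 10 21 _ _] head=4 tail=4 count=0
After op 9 (write(4)): arr=[26 17 10 21 4 _] head=4 tail=5 count=1
After op 10 (write(19)): arr=[26 17 10 21 4 19] head=4 tail=0 count=2
After op 11 (read()): arr=[26 17 10 21 4 19] head=5 tail=0 count=1
After op 12 (read()): arr=[26 17 10 21 4 19] head=0 tail=0 count=0
After op 13 (write(16)): arr=[16 17 10 21 4 19] head=0 tail=1 count=1
After op 14 (write(20)): arr=[16 20 10 21 4 19] head=0 tail=2 count=2
After op 15 (write(24)): arr=[16 20 24 21 4 19] head=0 tail=3 count=3
After op 16 (write(14)): arr=[16 20 24 14 4 19] head=0 tail=4 count=4
After op 17 (write(6)): arr=[16 20 24 14 6 19] head=0 tail=5 count=5
After op 18 (write(22)): arr=[16 20 24 14 6 22] head=0 tail=0 count=6
After op 19 (write(23)): arr=[23 20 24 14 6 22] head=1 tail=1 count=6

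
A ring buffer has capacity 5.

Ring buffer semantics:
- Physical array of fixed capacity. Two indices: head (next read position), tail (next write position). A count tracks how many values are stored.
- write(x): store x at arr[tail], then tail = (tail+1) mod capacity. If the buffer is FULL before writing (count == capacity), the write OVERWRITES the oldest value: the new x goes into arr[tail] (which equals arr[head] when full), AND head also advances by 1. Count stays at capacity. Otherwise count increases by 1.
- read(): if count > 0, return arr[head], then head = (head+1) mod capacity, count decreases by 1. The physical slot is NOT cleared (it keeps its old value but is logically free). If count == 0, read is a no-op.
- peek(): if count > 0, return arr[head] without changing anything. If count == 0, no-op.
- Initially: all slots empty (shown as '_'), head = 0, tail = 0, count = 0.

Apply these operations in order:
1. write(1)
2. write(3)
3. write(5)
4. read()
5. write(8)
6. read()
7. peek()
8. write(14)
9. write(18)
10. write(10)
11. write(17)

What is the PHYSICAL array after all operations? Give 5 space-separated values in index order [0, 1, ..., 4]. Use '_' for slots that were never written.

Answer: 18 10 17 8 14

Derivation:
After op 1 (write(1)): arr=[1 _ _ _ _] head=0 tail=1 count=1
After op 2 (write(3)): arr=[1 3 _ _ _] head=0 tail=2 count=2
After op 3 (write(5)): arr=[1 3 5 _ _] head=0 tail=3 count=3
After op 4 (read()): arr=[1 3 5 _ _] head=1 tail=3 count=2
After op 5 (write(8)): arr=[1 3 5 8 _] head=1 tail=4 count=3
After op 6 (read()): arr=[1 3 5 8 _] head=2 tail=4 count=2
After op 7 (peek()): arr=[1 3 5 8 _] head=2 tail=4 count=2
After op 8 (write(14)): arr=[1 3 5 8 14] head=2 tail=0 count=3
After op 9 (write(18)): arr=[18 3 5 8 14] head=2 tail=1 count=4
After op 10 (write(10)): arr=[18 10 5 8 14] head=2 tail=2 count=5
After op 11 (write(17)): arr=[18 10 17 8 14] head=3 tail=3 count=5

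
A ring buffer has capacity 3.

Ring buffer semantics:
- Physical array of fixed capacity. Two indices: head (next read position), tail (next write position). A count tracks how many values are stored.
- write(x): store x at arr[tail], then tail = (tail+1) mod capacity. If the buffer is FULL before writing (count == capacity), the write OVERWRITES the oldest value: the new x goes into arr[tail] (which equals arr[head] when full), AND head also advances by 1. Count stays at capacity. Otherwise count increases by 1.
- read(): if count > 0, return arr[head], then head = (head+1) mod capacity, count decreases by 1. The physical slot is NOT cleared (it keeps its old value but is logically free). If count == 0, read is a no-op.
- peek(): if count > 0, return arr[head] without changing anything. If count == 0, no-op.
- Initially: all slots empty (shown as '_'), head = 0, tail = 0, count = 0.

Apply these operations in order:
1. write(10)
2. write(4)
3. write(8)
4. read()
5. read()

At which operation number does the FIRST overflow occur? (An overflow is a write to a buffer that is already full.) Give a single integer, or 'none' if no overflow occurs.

After op 1 (write(10)): arr=[10 _ _] head=0 tail=1 count=1
After op 2 (write(4)): arr=[10 4 _] head=0 tail=2 count=2
After op 3 (write(8)): arr=[10 4 8] head=0 tail=0 count=3
After op 4 (read()): arr=[10 4 8] head=1 tail=0 count=2
After op 5 (read()): arr=[10 4 8] head=2 tail=0 count=1

Answer: none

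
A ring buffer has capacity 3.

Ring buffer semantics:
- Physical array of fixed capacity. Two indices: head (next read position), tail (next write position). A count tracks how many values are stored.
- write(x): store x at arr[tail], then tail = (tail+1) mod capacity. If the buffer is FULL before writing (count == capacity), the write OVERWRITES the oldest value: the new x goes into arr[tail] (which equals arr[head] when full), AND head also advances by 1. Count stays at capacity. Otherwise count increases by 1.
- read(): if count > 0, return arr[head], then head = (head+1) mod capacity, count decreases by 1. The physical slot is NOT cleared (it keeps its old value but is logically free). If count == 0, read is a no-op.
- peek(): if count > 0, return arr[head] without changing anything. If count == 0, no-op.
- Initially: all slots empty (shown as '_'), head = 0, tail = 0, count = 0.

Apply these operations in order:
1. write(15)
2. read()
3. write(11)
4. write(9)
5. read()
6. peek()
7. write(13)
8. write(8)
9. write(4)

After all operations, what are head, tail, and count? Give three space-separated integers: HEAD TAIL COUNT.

After op 1 (write(15)): arr=[15 _ _] head=0 tail=1 count=1
After op 2 (read()): arr=[15 _ _] head=1 tail=1 count=0
After op 3 (write(11)): arr=[15 11 _] head=1 tail=2 count=1
After op 4 (write(9)): arr=[15 11 9] head=1 tail=0 count=2
After op 5 (read()): arr=[15 11 9] head=2 tail=0 count=1
After op 6 (peek()): arr=[15 11 9] head=2 tail=0 count=1
After op 7 (write(13)): arr=[13 11 9] head=2 tail=1 count=2
After op 8 (write(8)): arr=[13 8 9] head=2 tail=2 count=3
After op 9 (write(4)): arr=[13 8 4] head=0 tail=0 count=3

Answer: 0 0 3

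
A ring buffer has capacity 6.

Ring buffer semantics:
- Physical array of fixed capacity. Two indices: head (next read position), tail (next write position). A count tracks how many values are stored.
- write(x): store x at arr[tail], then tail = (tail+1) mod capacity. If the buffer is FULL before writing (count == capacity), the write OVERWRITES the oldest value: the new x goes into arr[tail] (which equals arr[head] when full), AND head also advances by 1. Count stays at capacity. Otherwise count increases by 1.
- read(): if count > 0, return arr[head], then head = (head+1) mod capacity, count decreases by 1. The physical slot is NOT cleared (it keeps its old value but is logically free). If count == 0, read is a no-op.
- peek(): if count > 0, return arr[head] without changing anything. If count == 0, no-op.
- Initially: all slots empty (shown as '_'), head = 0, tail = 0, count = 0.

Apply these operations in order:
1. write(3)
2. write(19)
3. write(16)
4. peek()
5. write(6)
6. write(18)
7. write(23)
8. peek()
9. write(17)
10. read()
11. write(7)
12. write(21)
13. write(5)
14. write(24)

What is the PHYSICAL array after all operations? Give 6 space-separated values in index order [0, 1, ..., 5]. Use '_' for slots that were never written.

Answer: 17 7 21 5 24 23

Derivation:
After op 1 (write(3)): arr=[3 _ _ _ _ _] head=0 tail=1 count=1
After op 2 (write(19)): arr=[3 19 _ _ _ _] head=0 tail=2 count=2
After op 3 (write(16)): arr=[3 19 16 _ _ _] head=0 tail=3 count=3
After op 4 (peek()): arr=[3 19 16 _ _ _] head=0 tail=3 count=3
After op 5 (write(6)): arr=[3 19 16 6 _ _] head=0 tail=4 count=4
After op 6 (write(18)): arr=[3 19 16 6 18 _] head=0 tail=5 count=5
After op 7 (write(23)): arr=[3 19 16 6 18 23] head=0 tail=0 count=6
After op 8 (peek()): arr=[3 19 16 6 18 23] head=0 tail=0 count=6
After op 9 (write(17)): arr=[17 19 16 6 18 23] head=1 tail=1 count=6
After op 10 (read()): arr=[17 19 16 6 18 23] head=2 tail=1 count=5
After op 11 (write(7)): arr=[17 7 16 6 18 23] head=2 tail=2 count=6
After op 12 (write(21)): arr=[17 7 21 6 18 23] head=3 tail=3 count=6
After op 13 (write(5)): arr=[17 7 21 5 18 23] head=4 tail=4 count=6
After op 14 (write(24)): arr=[17 7 21 5 24 23] head=5 tail=5 count=6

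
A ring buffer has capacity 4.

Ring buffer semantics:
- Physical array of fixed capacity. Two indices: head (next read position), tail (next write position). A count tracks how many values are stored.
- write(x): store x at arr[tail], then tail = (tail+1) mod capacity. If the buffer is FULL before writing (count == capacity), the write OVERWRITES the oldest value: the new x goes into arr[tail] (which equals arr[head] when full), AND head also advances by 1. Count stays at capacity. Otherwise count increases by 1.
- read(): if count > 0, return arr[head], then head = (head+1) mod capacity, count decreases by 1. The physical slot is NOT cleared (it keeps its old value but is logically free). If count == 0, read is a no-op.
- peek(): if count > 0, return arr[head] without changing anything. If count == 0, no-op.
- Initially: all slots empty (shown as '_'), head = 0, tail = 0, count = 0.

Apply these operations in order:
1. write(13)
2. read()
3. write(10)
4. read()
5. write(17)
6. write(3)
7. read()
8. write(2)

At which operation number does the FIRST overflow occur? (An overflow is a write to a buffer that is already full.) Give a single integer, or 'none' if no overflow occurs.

After op 1 (write(13)): arr=[13 _ _ _] head=0 tail=1 count=1
After op 2 (read()): arr=[13 _ _ _] head=1 tail=1 count=0
After op 3 (write(10)): arr=[13 10 _ _] head=1 tail=2 count=1
After op 4 (read()): arr=[13 10 _ _] head=2 tail=2 count=0
After op 5 (write(17)): arr=[13 10 17 _] head=2 tail=3 count=1
After op 6 (write(3)): arr=[13 10 17 3] head=2 tail=0 count=2
After op 7 (read()): arr=[13 10 17 3] head=3 tail=0 count=1
After op 8 (write(2)): arr=[2 10 17 3] head=3 tail=1 count=2

Answer: none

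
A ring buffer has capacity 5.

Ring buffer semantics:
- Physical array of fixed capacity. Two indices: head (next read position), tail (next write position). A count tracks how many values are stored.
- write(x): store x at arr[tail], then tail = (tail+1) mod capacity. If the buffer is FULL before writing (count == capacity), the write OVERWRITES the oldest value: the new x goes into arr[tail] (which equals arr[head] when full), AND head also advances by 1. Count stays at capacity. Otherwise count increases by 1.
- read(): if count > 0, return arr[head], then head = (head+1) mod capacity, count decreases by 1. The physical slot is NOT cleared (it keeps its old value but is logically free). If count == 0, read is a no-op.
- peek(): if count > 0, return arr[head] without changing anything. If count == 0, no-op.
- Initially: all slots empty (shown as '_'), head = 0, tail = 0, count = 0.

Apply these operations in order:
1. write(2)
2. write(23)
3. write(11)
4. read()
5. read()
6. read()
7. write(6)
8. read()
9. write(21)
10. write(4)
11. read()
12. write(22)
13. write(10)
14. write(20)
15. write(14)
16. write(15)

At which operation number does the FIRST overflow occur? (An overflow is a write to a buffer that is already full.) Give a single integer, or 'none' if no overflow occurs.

After op 1 (write(2)): arr=[2 _ _ _ _] head=0 tail=1 count=1
After op 2 (write(23)): arr=[2 23 _ _ _] head=0 tail=2 count=2
After op 3 (write(11)): arr=[2 23 11 _ _] head=0 tail=3 count=3
After op 4 (read()): arr=[2 23 11 _ _] head=1 tail=3 count=2
After op 5 (read()): arr=[2 23 11 _ _] head=2 tail=3 count=1
After op 6 (read()): arr=[2 23 11 _ _] head=3 tail=3 count=0
After op 7 (write(6)): arr=[2 23 11 6 _] head=3 tail=4 count=1
After op 8 (read()): arr=[2 23 11 6 _] head=4 tail=4 count=0
After op 9 (write(21)): arr=[2 23 11 6 21] head=4 tail=0 count=1
After op 10 (write(4)): arr=[4 23 11 6 21] head=4 tail=1 count=2
After op 11 (read()): arr=[4 23 11 6 21] head=0 tail=1 count=1
After op 12 (write(22)): arr=[4 22 11 6 21] head=0 tail=2 count=2
After op 13 (write(10)): arr=[4 22 10 6 21] head=0 tail=3 count=3
After op 14 (write(20)): arr=[4 22 10 20 21] head=0 tail=4 count=4
After op 15 (write(14)): arr=[4 22 10 20 14] head=0 tail=0 count=5
After op 16 (write(15)): arr=[15 22 10 20 14] head=1 tail=1 count=5

Answer: 16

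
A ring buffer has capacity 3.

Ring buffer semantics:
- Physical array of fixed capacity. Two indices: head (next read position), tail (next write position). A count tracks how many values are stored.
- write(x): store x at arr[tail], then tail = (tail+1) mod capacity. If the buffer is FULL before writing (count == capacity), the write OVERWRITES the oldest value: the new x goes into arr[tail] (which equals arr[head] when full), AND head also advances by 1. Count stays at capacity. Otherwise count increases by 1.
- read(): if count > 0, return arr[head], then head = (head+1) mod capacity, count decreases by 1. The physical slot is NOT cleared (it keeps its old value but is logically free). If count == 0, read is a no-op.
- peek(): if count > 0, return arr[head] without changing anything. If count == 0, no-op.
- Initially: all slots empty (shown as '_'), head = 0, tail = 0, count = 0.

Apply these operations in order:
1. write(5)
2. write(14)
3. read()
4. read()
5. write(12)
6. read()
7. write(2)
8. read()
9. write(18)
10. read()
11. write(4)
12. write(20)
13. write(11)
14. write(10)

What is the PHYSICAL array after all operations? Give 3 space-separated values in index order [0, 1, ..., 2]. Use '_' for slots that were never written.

Answer: 20 11 10

Derivation:
After op 1 (write(5)): arr=[5 _ _] head=0 tail=1 count=1
After op 2 (write(14)): arr=[5 14 _] head=0 tail=2 count=2
After op 3 (read()): arr=[5 14 _] head=1 tail=2 count=1
After op 4 (read()): arr=[5 14 _] head=2 tail=2 count=0
After op 5 (write(12)): arr=[5 14 12] head=2 tail=0 count=1
After op 6 (read()): arr=[5 14 12] head=0 tail=0 count=0
After op 7 (write(2)): arr=[2 14 12] head=0 tail=1 count=1
After op 8 (read()): arr=[2 14 12] head=1 tail=1 count=0
After op 9 (write(18)): arr=[2 18 12] head=1 tail=2 count=1
After op 10 (read()): arr=[2 18 12] head=2 tail=2 count=0
After op 11 (write(4)): arr=[2 18 4] head=2 tail=0 count=1
After op 12 (write(20)): arr=[20 18 4] head=2 tail=1 count=2
After op 13 (write(11)): arr=[20 11 4] head=2 tail=2 count=3
After op 14 (write(10)): arr=[20 11 10] head=0 tail=0 count=3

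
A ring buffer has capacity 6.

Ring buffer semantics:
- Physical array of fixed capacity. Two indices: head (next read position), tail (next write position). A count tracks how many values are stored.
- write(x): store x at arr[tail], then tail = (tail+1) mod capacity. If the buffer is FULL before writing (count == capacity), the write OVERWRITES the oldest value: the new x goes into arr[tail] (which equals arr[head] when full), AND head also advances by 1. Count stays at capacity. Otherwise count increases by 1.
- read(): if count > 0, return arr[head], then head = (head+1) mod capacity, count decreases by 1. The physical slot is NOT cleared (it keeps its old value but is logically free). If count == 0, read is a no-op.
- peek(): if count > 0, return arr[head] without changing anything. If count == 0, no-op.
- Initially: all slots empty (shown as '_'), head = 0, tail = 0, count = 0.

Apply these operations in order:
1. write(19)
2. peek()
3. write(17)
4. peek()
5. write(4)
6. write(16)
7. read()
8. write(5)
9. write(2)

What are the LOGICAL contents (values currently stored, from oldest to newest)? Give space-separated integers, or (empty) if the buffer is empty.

After op 1 (write(19)): arr=[19 _ _ _ _ _] head=0 tail=1 count=1
After op 2 (peek()): arr=[19 _ _ _ _ _] head=0 tail=1 count=1
After op 3 (write(17)): arr=[19 17 _ _ _ _] head=0 tail=2 count=2
After op 4 (peek()): arr=[19 17 _ _ _ _] head=0 tail=2 count=2
After op 5 (write(4)): arr=[19 17 4 _ _ _] head=0 tail=3 count=3
After op 6 (write(16)): arr=[19 17 4 16 _ _] head=0 tail=4 count=4
After op 7 (read()): arr=[19 17 4 16 _ _] head=1 tail=4 count=3
After op 8 (write(5)): arr=[19 17 4 16 5 _] head=1 tail=5 count=4
After op 9 (write(2)): arr=[19 17 4 16 5 2] head=1 tail=0 count=5

Answer: 17 4 16 5 2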